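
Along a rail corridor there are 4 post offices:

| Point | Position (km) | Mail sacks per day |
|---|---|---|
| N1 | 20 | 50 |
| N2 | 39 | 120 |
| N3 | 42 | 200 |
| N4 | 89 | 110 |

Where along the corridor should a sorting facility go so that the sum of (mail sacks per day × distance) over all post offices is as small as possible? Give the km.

For a sum of weighted absolute distances on a line, the optimum is the weighted median (not the mean). Total weight W = 480; half-weight = 240.
Sort by position and accumulate weight:
  km 20 (N1, w=50) → cum 50
  km 39 (N2, w=120) → cum 170
  km 42 (N3, w=200) → cum 370  ≥ 240 → median here
  km 89 (N4, w=110) → cum 480
Optimal location: km 42.

x = 42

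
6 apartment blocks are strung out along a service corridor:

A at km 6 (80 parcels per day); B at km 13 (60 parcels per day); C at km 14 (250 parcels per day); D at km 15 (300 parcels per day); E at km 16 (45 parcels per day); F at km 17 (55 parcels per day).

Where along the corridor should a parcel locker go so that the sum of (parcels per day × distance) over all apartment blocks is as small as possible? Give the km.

x = 15

For a sum of weighted absolute distances on a line, the optimum is the weighted median (not the mean). Total weight W = 790; half-weight = 395.
Sort by position and accumulate weight:
  km 6 (A, w=80) → cum 80
  km 13 (B, w=60) → cum 140
  km 14 (C, w=250) → cum 390
  km 15 (D, w=300) → cum 690  ≥ 395 → median here
  km 16 (E, w=45) → cum 735
  km 17 (F, w=55) → cum 790
Optimal location: km 15.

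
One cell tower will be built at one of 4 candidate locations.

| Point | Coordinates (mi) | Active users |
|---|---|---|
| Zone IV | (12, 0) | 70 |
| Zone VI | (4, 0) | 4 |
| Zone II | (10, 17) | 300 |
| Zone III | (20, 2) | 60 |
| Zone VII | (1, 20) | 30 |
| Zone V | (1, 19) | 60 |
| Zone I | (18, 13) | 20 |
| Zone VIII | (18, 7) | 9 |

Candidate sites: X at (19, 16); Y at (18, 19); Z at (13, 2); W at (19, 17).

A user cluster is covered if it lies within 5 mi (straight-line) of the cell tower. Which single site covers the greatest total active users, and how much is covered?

Coverage radius r = 5 mi; a point is covered iff (Δx)²+(Δy)² ≤ 5² = 25.
  X (19, 16): covers {Zone I} → 20
  Y (18, 19): covers {none} → 0
  Z (13, 2): covers {Zone IV} → 70
  W (19, 17): covers {Zone I} → 20
Maximum coverage at Z: 70 active users.

Z, covering 70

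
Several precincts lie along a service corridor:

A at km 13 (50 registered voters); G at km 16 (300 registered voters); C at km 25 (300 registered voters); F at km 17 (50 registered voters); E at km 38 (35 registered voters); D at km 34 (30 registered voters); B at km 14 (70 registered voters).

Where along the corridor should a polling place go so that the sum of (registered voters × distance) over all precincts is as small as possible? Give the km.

For a sum of weighted absolute distances on a line, the optimum is the weighted median (not the mean). Total weight W = 835; half-weight = 417.5.
Sort by position and accumulate weight:
  km 13 (A, w=50) → cum 50
  km 14 (B, w=70) → cum 120
  km 16 (G, w=300) → cum 420  ≥ 417.5 → median here
  km 17 (F, w=50) → cum 470
  km 25 (C, w=300) → cum 770
  km 34 (D, w=30) → cum 800
  km 38 (E, w=35) → cum 835
Optimal location: km 16.

x = 16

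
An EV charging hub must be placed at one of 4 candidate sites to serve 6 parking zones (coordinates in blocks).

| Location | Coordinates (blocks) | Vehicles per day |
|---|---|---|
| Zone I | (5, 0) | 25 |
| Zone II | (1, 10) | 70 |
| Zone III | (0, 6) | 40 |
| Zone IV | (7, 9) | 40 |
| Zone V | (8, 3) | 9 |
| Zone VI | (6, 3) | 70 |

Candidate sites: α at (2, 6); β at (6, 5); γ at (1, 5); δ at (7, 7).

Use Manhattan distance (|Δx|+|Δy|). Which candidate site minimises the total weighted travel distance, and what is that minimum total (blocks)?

β, total 1506 blocks

Total weighted distance at each candidate:
  α (2, 6): total = 1546
  β (6, 5): total = 1506
  γ (1, 5): total = 1626
  δ (7, 7): total = 1650
Minimum is at β with total 1506 blocks.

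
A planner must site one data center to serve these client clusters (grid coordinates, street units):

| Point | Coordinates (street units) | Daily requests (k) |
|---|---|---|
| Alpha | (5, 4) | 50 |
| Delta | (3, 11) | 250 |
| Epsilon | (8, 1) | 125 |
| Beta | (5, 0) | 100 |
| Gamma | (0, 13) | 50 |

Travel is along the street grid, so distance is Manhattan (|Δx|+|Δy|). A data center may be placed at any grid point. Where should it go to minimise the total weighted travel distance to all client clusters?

(3, 11)

Manhattan distance separates: Σwᵢ(|x−xᵢ|+|y−yᵢ|) = Σwᵢ|x−xᵢ| + Σwᵢ|y−yᵢ|, so x and y are optimised independently as 1-D weighted medians.
Total weight W = 575; half = 287.5.
x-coordinate, sorted with cumulative weight:
  x=0 (Gamma, w=50) cum 50
  x=3 (Delta, w=250) cum 300  ← median
  x=5 (Alpha, w=50) cum 350
  x=5 (Beta, w=100) cum 450
  x=8 (Epsilon, w=125) cum 575
⇒ x* = 3
y-coordinate, sorted with cumulative weight:
  y=0 (Beta, w=100) cum 100
  y=1 (Epsilon, w=125) cum 225
  y=4 (Alpha, w=50) cum 275
  y=11 (Delta, w=250) cum 525  ← median
  y=13 (Gamma, w=50) cum 575
⇒ y* = 11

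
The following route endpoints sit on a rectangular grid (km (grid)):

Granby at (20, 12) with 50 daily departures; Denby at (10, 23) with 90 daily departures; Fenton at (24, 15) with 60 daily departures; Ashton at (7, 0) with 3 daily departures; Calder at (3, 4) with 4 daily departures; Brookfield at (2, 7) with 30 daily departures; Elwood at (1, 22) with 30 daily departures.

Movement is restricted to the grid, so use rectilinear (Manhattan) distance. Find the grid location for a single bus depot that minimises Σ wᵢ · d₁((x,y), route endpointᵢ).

Manhattan distance separates: Σwᵢ(|x−xᵢ|+|y−yᵢ|) = Σwᵢ|x−xᵢ| + Σwᵢ|y−yᵢ|, so x and y are optimised independently as 1-D weighted medians.
Total weight W = 267; half = 133.5.
x-coordinate, sorted with cumulative weight:
  x=1 (Elwood, w=30) cum 30
  x=2 (Brookfield, w=30) cum 60
  x=3 (Calder, w=4) cum 64
  x=7 (Ashton, w=3) cum 67
  x=10 (Denby, w=90) cum 157  ← median
  x=20 (Granby, w=50) cum 207
  x=24 (Fenton, w=60) cum 267
⇒ x* = 10
y-coordinate, sorted with cumulative weight:
  y=0 (Ashton, w=3) cum 3
  y=4 (Calder, w=4) cum 7
  y=7 (Brookfield, w=30) cum 37
  y=12 (Granby, w=50) cum 87
  y=15 (Fenton, w=60) cum 147  ← median
  y=22 (Elwood, w=30) cum 177
  y=23 (Denby, w=90) cum 267
⇒ y* = 15

(10, 15)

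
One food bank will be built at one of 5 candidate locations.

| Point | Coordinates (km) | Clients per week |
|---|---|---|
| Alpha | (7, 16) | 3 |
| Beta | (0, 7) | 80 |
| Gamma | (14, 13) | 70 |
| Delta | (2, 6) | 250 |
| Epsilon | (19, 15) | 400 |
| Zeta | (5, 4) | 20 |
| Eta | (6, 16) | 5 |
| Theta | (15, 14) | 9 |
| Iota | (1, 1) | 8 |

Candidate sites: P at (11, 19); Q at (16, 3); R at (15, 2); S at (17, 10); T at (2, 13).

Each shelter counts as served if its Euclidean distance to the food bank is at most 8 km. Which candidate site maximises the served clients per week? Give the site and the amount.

S, covering 479

Coverage radius r = 8 km; a point is covered iff (Δx)²+(Δy)² ≤ 8² = 64.
  P (11, 19): covers {Alpha, Gamma, Eta, Theta} → 87
  Q (16, 3): covers {none} → 0
  R (15, 2): covers {none} → 0
  S (17, 10): covers {Gamma, Epsilon, Theta} → 479
  T (2, 13): covers {Alpha, Beta, Delta, Eta} → 338
Maximum coverage at S: 479 clients per week.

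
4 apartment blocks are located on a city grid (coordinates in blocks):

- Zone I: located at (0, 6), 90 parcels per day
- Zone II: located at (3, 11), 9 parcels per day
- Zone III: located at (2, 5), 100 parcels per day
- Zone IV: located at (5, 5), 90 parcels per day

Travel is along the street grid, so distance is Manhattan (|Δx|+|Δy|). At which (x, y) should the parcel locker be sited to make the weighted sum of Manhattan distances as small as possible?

Manhattan distance separates: Σwᵢ(|x−xᵢ|+|y−yᵢ|) = Σwᵢ|x−xᵢ| + Σwᵢ|y−yᵢ|, so x and y are optimised independently as 1-D weighted medians.
Total weight W = 289; half = 144.5.
x-coordinate, sorted with cumulative weight:
  x=0 (Zone I, w=90) cum 90
  x=2 (Zone III, w=100) cum 190  ← median
  x=3 (Zone II, w=9) cum 199
  x=5 (Zone IV, w=90) cum 289
⇒ x* = 2
y-coordinate, sorted with cumulative weight:
  y=5 (Zone III, w=100) cum 100
  y=5 (Zone IV, w=90) cum 190  ← median
  y=6 (Zone I, w=90) cum 280
  y=11 (Zone II, w=9) cum 289
⇒ y* = 5

(2, 5)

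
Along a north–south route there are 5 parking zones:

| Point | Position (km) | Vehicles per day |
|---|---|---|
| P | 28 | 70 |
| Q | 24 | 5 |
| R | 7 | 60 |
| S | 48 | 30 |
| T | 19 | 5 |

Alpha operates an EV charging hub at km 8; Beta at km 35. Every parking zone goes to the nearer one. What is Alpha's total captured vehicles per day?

65

The indifferent point is the midpoint (8+35)/2 = 21.5; parking zones left of it (closer to Alpha at 8) go to Alpha, those right go to Beta.
  R at 7 (w=60) → Alpha
  T at 19 (w=5) → Alpha
  Q at 24 (w=5) → Beta
  P at 28 (w=70) → Beta
  S at 48 (w=30) → Beta
Alpha captures 65; Beta captures 105.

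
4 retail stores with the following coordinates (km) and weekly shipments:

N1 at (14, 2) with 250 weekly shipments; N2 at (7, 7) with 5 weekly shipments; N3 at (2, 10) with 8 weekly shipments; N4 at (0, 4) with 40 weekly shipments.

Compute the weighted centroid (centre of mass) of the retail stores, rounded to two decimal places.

The minimiser of Σwᵢ‖p−pᵢ‖² is the weighted centroid p* = (Σwᵢpᵢ)/(Σwᵢ).
Σwᵢ = 303.
Σwᵢxᵢ = 250·14 + 5·7 + 8·2 + 40·0 = 3551.
Σwᵢyᵢ = 250·2 + 5·7 + 8·10 + 40·4 = 775.
x* = 3551/303 = 11.72, y* = 775/303 = 2.56.

(11.72, 2.56)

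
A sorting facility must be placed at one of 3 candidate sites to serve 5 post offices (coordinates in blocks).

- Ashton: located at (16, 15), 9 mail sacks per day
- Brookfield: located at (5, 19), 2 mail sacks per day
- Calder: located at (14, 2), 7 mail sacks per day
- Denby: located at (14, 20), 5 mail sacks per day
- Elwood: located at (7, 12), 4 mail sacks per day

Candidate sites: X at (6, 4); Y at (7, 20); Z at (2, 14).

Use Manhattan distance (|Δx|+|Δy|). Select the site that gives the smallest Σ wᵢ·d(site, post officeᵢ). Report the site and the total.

Y, total 374 blocks

Total weighted distance at each candidate:
  X (6, 4): total = 447
  Y (7, 20): total = 374
  Z (2, 14): total = 437
Minimum is at Y with total 374 blocks.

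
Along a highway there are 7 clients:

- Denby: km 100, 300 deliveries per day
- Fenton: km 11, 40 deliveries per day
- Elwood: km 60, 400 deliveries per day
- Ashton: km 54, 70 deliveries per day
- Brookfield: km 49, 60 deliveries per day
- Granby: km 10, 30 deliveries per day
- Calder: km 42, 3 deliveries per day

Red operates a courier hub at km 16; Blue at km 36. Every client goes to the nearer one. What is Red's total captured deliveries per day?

The indifferent point is the midpoint (16+36)/2 = 26; clients left of it (closer to Red at 16) go to Red, those right go to Blue.
  Granby at 10 (w=30) → Red
  Fenton at 11 (w=40) → Red
  Calder at 42 (w=3) → Blue
  Brookfield at 49 (w=60) → Blue
  Ashton at 54 (w=70) → Blue
  Elwood at 60 (w=400) → Blue
  Denby at 100 (w=300) → Blue
Red captures 70; Blue captures 833.

70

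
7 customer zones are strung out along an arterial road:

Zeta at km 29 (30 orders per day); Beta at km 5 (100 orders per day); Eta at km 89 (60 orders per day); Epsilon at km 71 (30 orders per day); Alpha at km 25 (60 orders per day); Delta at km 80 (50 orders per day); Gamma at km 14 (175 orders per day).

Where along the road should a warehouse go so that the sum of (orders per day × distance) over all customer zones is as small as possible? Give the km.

x = 14

For a sum of weighted absolute distances on a line, the optimum is the weighted median (not the mean). Total weight W = 505; half-weight = 252.5.
Sort by position and accumulate weight:
  km 5 (Beta, w=100) → cum 100
  km 14 (Gamma, w=175) → cum 275  ≥ 252.5 → median here
  km 25 (Alpha, w=60) → cum 335
  km 29 (Zeta, w=30) → cum 365
  km 71 (Epsilon, w=30) → cum 395
  km 80 (Delta, w=50) → cum 445
  km 89 (Eta, w=60) → cum 505
Optimal location: km 14.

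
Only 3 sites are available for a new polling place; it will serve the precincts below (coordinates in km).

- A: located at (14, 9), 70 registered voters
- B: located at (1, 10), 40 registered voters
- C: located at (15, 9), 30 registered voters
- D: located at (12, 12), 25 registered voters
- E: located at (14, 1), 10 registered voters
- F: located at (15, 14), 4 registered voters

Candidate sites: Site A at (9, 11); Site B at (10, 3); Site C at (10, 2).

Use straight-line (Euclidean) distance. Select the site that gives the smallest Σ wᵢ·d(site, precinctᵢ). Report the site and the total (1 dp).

Site A, total 1106.9 km

Total weighted distance at each candidate:
  Site A (9, 11): total = 1106.9
  Site B (10, 3): total = 1518.7
  Site C (10, 2): total = 1652.3
Minimum is at Site A with total 1106.9 km.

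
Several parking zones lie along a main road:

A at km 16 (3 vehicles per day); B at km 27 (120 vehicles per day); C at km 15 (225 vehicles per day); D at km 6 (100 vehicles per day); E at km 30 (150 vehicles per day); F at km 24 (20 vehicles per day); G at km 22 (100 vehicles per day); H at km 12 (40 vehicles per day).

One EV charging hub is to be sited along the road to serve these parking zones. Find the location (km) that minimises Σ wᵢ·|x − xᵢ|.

x = 22

For a sum of weighted absolute distances on a line, the optimum is the weighted median (not the mean). Total weight W = 758; half-weight = 379.
Sort by position and accumulate weight:
  km 6 (D, w=100) → cum 100
  km 12 (H, w=40) → cum 140
  km 15 (C, w=225) → cum 365
  km 16 (A, w=3) → cum 368
  km 22 (G, w=100) → cum 468  ≥ 379 → median here
  km 24 (F, w=20) → cum 488
  km 27 (B, w=120) → cum 608
  km 30 (E, w=150) → cum 758
Optimal location: km 22.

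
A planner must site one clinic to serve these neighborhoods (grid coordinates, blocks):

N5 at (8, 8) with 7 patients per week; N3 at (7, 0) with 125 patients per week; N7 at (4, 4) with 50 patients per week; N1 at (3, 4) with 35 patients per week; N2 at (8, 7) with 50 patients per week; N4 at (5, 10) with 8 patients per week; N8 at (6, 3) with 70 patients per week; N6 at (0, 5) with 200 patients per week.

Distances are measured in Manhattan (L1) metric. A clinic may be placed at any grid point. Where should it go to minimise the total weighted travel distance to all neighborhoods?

Manhattan distance separates: Σwᵢ(|x−xᵢ|+|y−yᵢ|) = Σwᵢ|x−xᵢ| + Σwᵢ|y−yᵢ|, so x and y are optimised independently as 1-D weighted medians.
Total weight W = 545; half = 272.5.
x-coordinate, sorted with cumulative weight:
  x=0 (N6, w=200) cum 200
  x=3 (N1, w=35) cum 235
  x=4 (N7, w=50) cum 285  ← median
  x=5 (N4, w=8) cum 293
  x=6 (N8, w=70) cum 363
  x=7 (N3, w=125) cum 488
  x=8 (N5, w=7) cum 495
  x=8 (N2, w=50) cum 545
⇒ x* = 4
y-coordinate, sorted with cumulative weight:
  y=0 (N3, w=125) cum 125
  y=3 (N8, w=70) cum 195
  y=4 (N7, w=50) cum 245
  y=4 (N1, w=35) cum 280  ← median
  y=5 (N6, w=200) cum 480
  y=7 (N2, w=50) cum 530
  y=8 (N5, w=7) cum 537
  y=10 (N4, w=8) cum 545
⇒ y* = 4

(4, 4)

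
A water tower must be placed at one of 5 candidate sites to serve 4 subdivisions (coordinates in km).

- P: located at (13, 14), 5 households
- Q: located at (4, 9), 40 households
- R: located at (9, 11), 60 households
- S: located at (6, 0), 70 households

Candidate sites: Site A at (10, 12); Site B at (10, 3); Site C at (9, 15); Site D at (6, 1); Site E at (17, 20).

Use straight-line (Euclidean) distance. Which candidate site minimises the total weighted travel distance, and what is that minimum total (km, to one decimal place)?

Total weighted distance at each candidate:
  Site A (10, 12): total = 1256.6
  Site B (10, 3): total = 1230.2
  Site C (9, 15): total = 1643.8
  Site D (6, 1): total = 1100.1
  Site E (17, 20): total = 3037.5
Minimum is at Site D with total 1100.1 km.

Site D, total 1100.1 km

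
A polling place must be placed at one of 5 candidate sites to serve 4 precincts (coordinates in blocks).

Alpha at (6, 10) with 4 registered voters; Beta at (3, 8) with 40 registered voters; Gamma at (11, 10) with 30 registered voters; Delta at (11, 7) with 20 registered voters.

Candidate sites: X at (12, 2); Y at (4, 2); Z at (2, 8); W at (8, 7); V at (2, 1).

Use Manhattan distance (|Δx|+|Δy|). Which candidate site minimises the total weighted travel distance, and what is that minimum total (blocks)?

Total weighted distance at each candidate:
  X (12, 2): total = 1046
  Y (4, 2): total = 1010
  Z (2, 8): total = 594
  W (8, 7): total = 500
  V (2, 1): total = 1212
Minimum is at W with total 500 blocks.

W, total 500 blocks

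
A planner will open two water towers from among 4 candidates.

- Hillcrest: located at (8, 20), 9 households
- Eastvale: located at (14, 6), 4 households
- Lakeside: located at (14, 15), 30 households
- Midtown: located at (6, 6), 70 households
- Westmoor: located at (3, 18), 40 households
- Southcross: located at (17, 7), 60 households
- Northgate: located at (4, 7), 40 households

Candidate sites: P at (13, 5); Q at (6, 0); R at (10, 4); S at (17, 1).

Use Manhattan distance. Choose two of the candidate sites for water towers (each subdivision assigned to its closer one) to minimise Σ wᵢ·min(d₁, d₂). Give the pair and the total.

{P, R}, total 2480

Evaluate every pair (each demand assigned to the nearer of the two):
  {P, R}: total = 2480
  {P, Q}: total = 2498
  {R, S}: total = 2616
  {Q, S}: total = 2720
  {P, S}: total = 2798
  {Q, R}: total = 2856
Best pair: {P, R} with total 2480.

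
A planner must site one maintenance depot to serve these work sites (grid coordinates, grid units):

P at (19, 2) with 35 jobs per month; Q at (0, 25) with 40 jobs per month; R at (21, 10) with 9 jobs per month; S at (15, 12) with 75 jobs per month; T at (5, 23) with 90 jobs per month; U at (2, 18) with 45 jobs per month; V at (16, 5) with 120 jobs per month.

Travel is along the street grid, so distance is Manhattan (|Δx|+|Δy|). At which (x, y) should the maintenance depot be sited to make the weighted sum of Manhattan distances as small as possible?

Manhattan distance separates: Σwᵢ(|x−xᵢ|+|y−yᵢ|) = Σwᵢ|x−xᵢ| + Σwᵢ|y−yᵢ|, so x and y are optimised independently as 1-D weighted medians.
Total weight W = 414; half = 207.
x-coordinate, sorted with cumulative weight:
  x=0 (Q, w=40) cum 40
  x=2 (U, w=45) cum 85
  x=5 (T, w=90) cum 175
  x=15 (S, w=75) cum 250  ← median
  x=16 (V, w=120) cum 370
  x=19 (P, w=35) cum 405
  x=21 (R, w=9) cum 414
⇒ x* = 15
y-coordinate, sorted with cumulative weight:
  y=2 (P, w=35) cum 35
  y=5 (V, w=120) cum 155
  y=10 (R, w=9) cum 164
  y=12 (S, w=75) cum 239  ← median
  y=18 (U, w=45) cum 284
  y=23 (T, w=90) cum 374
  y=25 (Q, w=40) cum 414
⇒ y* = 12

(15, 12)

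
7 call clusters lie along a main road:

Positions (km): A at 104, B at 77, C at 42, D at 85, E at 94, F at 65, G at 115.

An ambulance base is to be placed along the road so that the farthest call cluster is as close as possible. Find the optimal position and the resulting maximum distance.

The 1-center on a line is the midpoint of the two extreme points: leftmost at 42, rightmost at 115.
Optimal location = (42 + 115)/2 = 78.5; maximum distance = (115 − 42)/2 = 36.5.

location 78.5, max distance 36.5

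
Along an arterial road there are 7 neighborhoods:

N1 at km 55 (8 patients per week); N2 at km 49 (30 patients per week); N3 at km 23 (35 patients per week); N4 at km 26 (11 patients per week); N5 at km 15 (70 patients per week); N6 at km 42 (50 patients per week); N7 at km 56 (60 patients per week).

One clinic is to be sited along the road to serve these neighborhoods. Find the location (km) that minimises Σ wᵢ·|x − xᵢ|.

x = 42

For a sum of weighted absolute distances on a line, the optimum is the weighted median (not the mean). Total weight W = 264; half-weight = 132.
Sort by position and accumulate weight:
  km 15 (N5, w=70) → cum 70
  km 23 (N3, w=35) → cum 105
  km 26 (N4, w=11) → cum 116
  km 42 (N6, w=50) → cum 166  ≥ 132 → median here
  km 49 (N2, w=30) → cum 196
  km 55 (N1, w=8) → cum 204
  km 56 (N7, w=60) → cum 264
Optimal location: km 42.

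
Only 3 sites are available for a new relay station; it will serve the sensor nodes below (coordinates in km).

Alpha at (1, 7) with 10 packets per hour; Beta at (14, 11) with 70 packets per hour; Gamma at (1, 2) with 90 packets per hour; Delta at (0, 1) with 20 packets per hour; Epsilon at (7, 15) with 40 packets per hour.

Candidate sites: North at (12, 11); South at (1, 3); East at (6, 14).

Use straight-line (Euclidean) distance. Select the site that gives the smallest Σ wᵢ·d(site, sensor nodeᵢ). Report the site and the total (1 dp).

Total weighted distance at each candidate:
  North (12, 11): total = 2104.7
  South (1, 3): total = 1779.9
  East (6, 14): total = 2197.0
Minimum is at South with total 1779.9 km.

South, total 1779.9 km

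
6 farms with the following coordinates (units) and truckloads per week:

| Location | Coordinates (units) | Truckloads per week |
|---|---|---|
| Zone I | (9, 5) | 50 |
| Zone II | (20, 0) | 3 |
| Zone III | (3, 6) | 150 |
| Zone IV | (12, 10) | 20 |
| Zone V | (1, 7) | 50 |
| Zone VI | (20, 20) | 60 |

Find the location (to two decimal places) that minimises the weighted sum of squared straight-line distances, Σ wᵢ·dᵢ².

(7.36, 8.71)

The minimiser of Σwᵢ‖p−pᵢ‖² is the weighted centroid p* = (Σwᵢpᵢ)/(Σwᵢ).
Σwᵢ = 333.
Σwᵢxᵢ = 50·9 + 3·20 + 150·3 + 20·12 + 50·1 + 60·20 = 2450.
Σwᵢyᵢ = 50·5 + 3·0 + 150·6 + 20·10 + 50·7 + 60·20 = 2900.
x* = 2450/333 = 7.36, y* = 2900/333 = 8.71.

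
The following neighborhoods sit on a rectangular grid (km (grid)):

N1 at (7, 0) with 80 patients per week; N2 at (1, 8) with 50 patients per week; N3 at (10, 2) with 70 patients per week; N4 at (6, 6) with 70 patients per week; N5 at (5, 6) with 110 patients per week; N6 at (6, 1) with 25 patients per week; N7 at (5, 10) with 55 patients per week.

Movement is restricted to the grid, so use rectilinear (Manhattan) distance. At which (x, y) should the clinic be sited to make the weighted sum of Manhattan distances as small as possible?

(6, 6)

Manhattan distance separates: Σwᵢ(|x−xᵢ|+|y−yᵢ|) = Σwᵢ|x−xᵢ| + Σwᵢ|y−yᵢ|, so x and y are optimised independently as 1-D weighted medians.
Total weight W = 460; half = 230.
x-coordinate, sorted with cumulative weight:
  x=1 (N2, w=50) cum 50
  x=5 (N5, w=110) cum 160
  x=5 (N7, w=55) cum 215
  x=6 (N4, w=70) cum 285  ← median
  x=6 (N6, w=25) cum 310
  x=7 (N1, w=80) cum 390
  x=10 (N3, w=70) cum 460
⇒ x* = 6
y-coordinate, sorted with cumulative weight:
  y=0 (N1, w=80) cum 80
  y=1 (N6, w=25) cum 105
  y=2 (N3, w=70) cum 175
  y=6 (N4, w=70) cum 245  ← median
  y=6 (N5, w=110) cum 355
  y=8 (N2, w=50) cum 405
  y=10 (N7, w=55) cum 460
⇒ y* = 6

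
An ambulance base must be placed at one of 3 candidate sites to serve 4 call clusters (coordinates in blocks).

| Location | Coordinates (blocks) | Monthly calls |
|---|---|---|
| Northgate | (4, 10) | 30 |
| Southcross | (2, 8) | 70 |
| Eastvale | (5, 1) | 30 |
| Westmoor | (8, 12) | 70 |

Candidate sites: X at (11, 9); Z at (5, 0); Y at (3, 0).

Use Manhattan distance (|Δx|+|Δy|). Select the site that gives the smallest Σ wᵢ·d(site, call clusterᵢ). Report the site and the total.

Total weighted distance at each candidate:
  X (11, 9): total = 1780
  Z (5, 0): total = 2180
  Y (3, 0): total = 2240
Minimum is at X with total 1780 blocks.

X, total 1780 blocks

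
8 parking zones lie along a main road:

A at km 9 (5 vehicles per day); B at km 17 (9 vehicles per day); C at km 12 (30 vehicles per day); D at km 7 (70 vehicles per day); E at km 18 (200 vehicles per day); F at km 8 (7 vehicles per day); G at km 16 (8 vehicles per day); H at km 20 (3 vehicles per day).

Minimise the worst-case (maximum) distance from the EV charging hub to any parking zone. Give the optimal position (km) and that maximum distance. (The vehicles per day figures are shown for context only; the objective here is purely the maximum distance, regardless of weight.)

The 1-center on a line is the midpoint of the two extreme points: leftmost at 7, rightmost at 20.
Optimal location = (7 + 20)/2 = 13.5; maximum distance = (20 − 7)/2 = 6.5.

location 13.5, max distance 6.5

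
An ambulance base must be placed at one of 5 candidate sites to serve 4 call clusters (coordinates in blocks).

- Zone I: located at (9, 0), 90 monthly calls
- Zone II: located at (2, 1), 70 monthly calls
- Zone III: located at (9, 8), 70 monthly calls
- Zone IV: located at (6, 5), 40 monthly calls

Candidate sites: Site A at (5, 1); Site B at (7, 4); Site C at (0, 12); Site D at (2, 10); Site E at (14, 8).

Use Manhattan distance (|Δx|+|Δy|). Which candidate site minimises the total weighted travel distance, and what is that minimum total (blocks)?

Site B, total 1600 blocks

Total weighted distance at each candidate:
  Site A (5, 1): total = 1630
  Site B (7, 4): total = 1600
  Site C (0, 12): total = 4230
  Site D (2, 10): total = 3150
  Site E (14, 8): total = 3290
Minimum is at Site B with total 1600 blocks.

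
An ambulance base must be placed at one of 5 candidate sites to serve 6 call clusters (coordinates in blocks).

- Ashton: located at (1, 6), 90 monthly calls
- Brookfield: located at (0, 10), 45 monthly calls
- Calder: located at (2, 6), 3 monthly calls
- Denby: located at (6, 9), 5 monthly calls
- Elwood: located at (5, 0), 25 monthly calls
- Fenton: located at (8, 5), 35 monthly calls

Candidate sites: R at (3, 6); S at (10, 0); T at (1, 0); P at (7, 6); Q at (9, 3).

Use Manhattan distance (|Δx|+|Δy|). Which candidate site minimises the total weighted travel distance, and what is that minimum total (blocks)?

Total weighted distance at each candidate:
  R (3, 6): total = 938
  S (10, 0): total = 2727
  T (1, 0): total = 1646
  P (7, 6): total = 1340
  Q (9, 3): total = 2065
Minimum is at R with total 938 blocks.

R, total 938 blocks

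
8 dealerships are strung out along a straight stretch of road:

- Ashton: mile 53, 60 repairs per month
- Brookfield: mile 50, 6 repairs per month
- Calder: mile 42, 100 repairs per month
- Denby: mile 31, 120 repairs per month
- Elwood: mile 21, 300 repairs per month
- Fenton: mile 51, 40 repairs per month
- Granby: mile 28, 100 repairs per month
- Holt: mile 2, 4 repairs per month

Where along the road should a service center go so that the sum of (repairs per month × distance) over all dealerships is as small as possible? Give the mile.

x = 28

For a sum of weighted absolute distances on a line, the optimum is the weighted median (not the mean). Total weight W = 730; half-weight = 365.
Sort by position and accumulate weight:
  mile 2 (Holt, w=4) → cum 4
  mile 21 (Elwood, w=300) → cum 304
  mile 28 (Granby, w=100) → cum 404  ≥ 365 → median here
  mile 31 (Denby, w=120) → cum 524
  mile 42 (Calder, w=100) → cum 624
  mile 50 (Brookfield, w=6) → cum 630
  mile 51 (Fenton, w=40) → cum 670
  mile 53 (Ashton, w=60) → cum 730
Optimal location: mile 28.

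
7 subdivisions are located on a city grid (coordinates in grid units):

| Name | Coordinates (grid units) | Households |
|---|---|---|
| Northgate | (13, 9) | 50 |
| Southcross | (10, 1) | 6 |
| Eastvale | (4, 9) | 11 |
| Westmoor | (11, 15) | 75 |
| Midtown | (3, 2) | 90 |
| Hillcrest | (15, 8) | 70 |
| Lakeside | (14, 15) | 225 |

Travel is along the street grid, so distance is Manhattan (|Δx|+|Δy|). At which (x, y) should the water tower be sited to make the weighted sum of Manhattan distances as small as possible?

(14, 15)

Manhattan distance separates: Σwᵢ(|x−xᵢ|+|y−yᵢ|) = Σwᵢ|x−xᵢ| + Σwᵢ|y−yᵢ|, so x and y are optimised independently as 1-D weighted medians.
Total weight W = 527; half = 263.5.
x-coordinate, sorted with cumulative weight:
  x=3 (Midtown, w=90) cum 90
  x=4 (Eastvale, w=11) cum 101
  x=10 (Southcross, w=6) cum 107
  x=11 (Westmoor, w=75) cum 182
  x=13 (Northgate, w=50) cum 232
  x=14 (Lakeside, w=225) cum 457  ← median
  x=15 (Hillcrest, w=70) cum 527
⇒ x* = 14
y-coordinate, sorted with cumulative weight:
  y=1 (Southcross, w=6) cum 6
  y=2 (Midtown, w=90) cum 96
  y=8 (Hillcrest, w=70) cum 166
  y=9 (Northgate, w=50) cum 216
  y=9 (Eastvale, w=11) cum 227
  y=15 (Westmoor, w=75) cum 302  ← median
  y=15 (Lakeside, w=225) cum 527
⇒ y* = 15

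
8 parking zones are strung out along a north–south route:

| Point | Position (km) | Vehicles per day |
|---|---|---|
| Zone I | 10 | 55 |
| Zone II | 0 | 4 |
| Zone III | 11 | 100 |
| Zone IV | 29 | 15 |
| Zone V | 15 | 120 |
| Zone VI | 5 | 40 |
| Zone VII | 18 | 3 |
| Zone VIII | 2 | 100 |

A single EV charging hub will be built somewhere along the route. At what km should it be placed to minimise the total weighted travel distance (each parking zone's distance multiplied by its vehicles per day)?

x = 11

For a sum of weighted absolute distances on a line, the optimum is the weighted median (not the mean). Total weight W = 437; half-weight = 218.5.
Sort by position and accumulate weight:
  km 0 (Zone II, w=4) → cum 4
  km 2 (Zone VIII, w=100) → cum 104
  km 5 (Zone VI, w=40) → cum 144
  km 10 (Zone I, w=55) → cum 199
  km 11 (Zone III, w=100) → cum 299  ≥ 218.5 → median here
  km 15 (Zone V, w=120) → cum 419
  km 18 (Zone VII, w=3) → cum 422
  km 29 (Zone IV, w=15) → cum 437
Optimal location: km 11.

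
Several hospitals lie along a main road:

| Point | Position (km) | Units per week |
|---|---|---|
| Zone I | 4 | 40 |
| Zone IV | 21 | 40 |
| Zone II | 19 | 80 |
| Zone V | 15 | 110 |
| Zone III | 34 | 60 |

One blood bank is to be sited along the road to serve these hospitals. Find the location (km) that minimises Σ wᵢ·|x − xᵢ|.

x = 19

For a sum of weighted absolute distances on a line, the optimum is the weighted median (not the mean). Total weight W = 330; half-weight = 165.
Sort by position and accumulate weight:
  km 4 (Zone I, w=40) → cum 40
  km 15 (Zone V, w=110) → cum 150
  km 19 (Zone II, w=80) → cum 230  ≥ 165 → median here
  km 21 (Zone IV, w=40) → cum 270
  km 34 (Zone III, w=60) → cum 330
Optimal location: km 19.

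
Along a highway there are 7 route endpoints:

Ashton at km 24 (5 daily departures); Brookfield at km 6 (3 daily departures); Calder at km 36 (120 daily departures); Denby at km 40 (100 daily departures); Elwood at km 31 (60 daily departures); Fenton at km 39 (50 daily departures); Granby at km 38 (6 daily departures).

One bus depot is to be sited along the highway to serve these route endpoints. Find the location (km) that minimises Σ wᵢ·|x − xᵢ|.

x = 36

For a sum of weighted absolute distances on a line, the optimum is the weighted median (not the mean). Total weight W = 344; half-weight = 172.
Sort by position and accumulate weight:
  km 6 (Brookfield, w=3) → cum 3
  km 24 (Ashton, w=5) → cum 8
  km 31 (Elwood, w=60) → cum 68
  km 36 (Calder, w=120) → cum 188  ≥ 172 → median here
  km 38 (Granby, w=6) → cum 194
  km 39 (Fenton, w=50) → cum 244
  km 40 (Denby, w=100) → cum 344
Optimal location: km 36.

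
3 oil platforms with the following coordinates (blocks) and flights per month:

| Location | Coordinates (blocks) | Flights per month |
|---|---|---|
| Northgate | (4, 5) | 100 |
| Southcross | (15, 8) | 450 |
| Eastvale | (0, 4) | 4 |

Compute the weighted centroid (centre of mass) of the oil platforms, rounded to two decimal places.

The minimiser of Σwᵢ‖p−pᵢ‖² is the weighted centroid p* = (Σwᵢpᵢ)/(Σwᵢ).
Σwᵢ = 554.
Σwᵢxᵢ = 100·4 + 450·15 + 4·0 = 7150.
Σwᵢyᵢ = 100·5 + 450·8 + 4·4 = 4116.
x* = 7150/554 = 12.91, y* = 4116/554 = 7.43.

(12.91, 7.43)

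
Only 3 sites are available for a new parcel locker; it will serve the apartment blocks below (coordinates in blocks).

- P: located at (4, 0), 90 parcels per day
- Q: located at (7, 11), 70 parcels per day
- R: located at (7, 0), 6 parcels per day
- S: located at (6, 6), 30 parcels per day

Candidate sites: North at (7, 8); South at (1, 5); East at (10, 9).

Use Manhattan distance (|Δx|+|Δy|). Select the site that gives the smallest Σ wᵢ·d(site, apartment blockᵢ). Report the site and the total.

North, total 1338 blocks

Total weighted distance at each candidate:
  North (7, 8): total = 1338
  South (1, 5): total = 1806
  East (10, 9): total = 1982
Minimum is at North with total 1338 blocks.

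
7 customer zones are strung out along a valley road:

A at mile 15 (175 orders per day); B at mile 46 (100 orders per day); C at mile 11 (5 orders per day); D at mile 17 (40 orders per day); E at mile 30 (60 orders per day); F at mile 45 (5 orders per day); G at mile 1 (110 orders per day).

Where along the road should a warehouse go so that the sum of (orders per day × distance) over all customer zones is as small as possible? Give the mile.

For a sum of weighted absolute distances on a line, the optimum is the weighted median (not the mean). Total weight W = 495; half-weight = 247.5.
Sort by position and accumulate weight:
  mile 1 (G, w=110) → cum 110
  mile 11 (C, w=5) → cum 115
  mile 15 (A, w=175) → cum 290  ≥ 247.5 → median here
  mile 17 (D, w=40) → cum 330
  mile 30 (E, w=60) → cum 390
  mile 45 (F, w=5) → cum 395
  mile 46 (B, w=100) → cum 495
Optimal location: mile 15.

x = 15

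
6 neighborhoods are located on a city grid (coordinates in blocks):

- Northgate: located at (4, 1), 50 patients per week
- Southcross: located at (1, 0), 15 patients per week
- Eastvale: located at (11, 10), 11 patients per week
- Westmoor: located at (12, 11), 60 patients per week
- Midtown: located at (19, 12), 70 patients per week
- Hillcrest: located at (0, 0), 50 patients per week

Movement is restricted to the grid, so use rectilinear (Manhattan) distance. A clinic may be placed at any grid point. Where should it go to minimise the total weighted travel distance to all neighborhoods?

(12, 11)

Manhattan distance separates: Σwᵢ(|x−xᵢ|+|y−yᵢ|) = Σwᵢ|x−xᵢ| + Σwᵢ|y−yᵢ|, so x and y are optimised independently as 1-D weighted medians.
Total weight W = 256; half = 128.
x-coordinate, sorted with cumulative weight:
  x=0 (Hillcrest, w=50) cum 50
  x=1 (Southcross, w=15) cum 65
  x=4 (Northgate, w=50) cum 115
  x=11 (Eastvale, w=11) cum 126
  x=12 (Westmoor, w=60) cum 186  ← median
  x=19 (Midtown, w=70) cum 256
⇒ x* = 12
y-coordinate, sorted with cumulative weight:
  y=0 (Southcross, w=15) cum 15
  y=0 (Hillcrest, w=50) cum 65
  y=1 (Northgate, w=50) cum 115
  y=10 (Eastvale, w=11) cum 126
  y=11 (Westmoor, w=60) cum 186  ← median
  y=12 (Midtown, w=70) cum 256
⇒ y* = 11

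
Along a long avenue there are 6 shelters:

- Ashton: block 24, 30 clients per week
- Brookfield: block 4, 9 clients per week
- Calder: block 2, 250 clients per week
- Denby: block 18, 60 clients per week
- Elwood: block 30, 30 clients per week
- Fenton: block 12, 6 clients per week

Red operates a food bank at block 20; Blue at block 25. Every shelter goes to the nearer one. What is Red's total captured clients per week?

325

The indifferent point is the midpoint (20+25)/2 = 22.5; shelters left of it (closer to Red at 20) go to Red, those right go to Blue.
  Calder at 2 (w=250) → Red
  Brookfield at 4 (w=9) → Red
  Fenton at 12 (w=6) → Red
  Denby at 18 (w=60) → Red
  Ashton at 24 (w=30) → Blue
  Elwood at 30 (w=30) → Blue
Red captures 325; Blue captures 60.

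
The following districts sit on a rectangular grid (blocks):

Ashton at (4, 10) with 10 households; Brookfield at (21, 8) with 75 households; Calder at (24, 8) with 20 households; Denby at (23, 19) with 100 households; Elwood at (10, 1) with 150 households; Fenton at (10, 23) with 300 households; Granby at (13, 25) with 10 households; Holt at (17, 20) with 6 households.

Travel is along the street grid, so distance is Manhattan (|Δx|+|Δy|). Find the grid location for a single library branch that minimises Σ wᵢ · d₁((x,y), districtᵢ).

(10, 19)

Manhattan distance separates: Σwᵢ(|x−xᵢ|+|y−yᵢ|) = Σwᵢ|x−xᵢ| + Σwᵢ|y−yᵢ|, so x and y are optimised independently as 1-D weighted medians.
Total weight W = 671; half = 335.5.
x-coordinate, sorted with cumulative weight:
  x=4 (Ashton, w=10) cum 10
  x=10 (Elwood, w=150) cum 160
  x=10 (Fenton, w=300) cum 460  ← median
  x=13 (Granby, w=10) cum 470
  x=17 (Holt, w=6) cum 476
  x=21 (Brookfield, w=75) cum 551
  x=23 (Denby, w=100) cum 651
  x=24 (Calder, w=20) cum 671
⇒ x* = 10
y-coordinate, sorted with cumulative weight:
  y=1 (Elwood, w=150) cum 150
  y=8 (Brookfield, w=75) cum 225
  y=8 (Calder, w=20) cum 245
  y=10 (Ashton, w=10) cum 255
  y=19 (Denby, w=100) cum 355  ← median
  y=20 (Holt, w=6) cum 361
  y=23 (Fenton, w=300) cum 661
  y=25 (Granby, w=10) cum 671
⇒ y* = 19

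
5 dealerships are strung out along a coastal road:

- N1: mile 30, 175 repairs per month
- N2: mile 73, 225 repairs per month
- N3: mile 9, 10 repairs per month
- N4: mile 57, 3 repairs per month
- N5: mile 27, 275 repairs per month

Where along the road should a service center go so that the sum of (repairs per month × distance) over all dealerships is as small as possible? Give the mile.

For a sum of weighted absolute distances on a line, the optimum is the weighted median (not the mean). Total weight W = 688; half-weight = 344.
Sort by position and accumulate weight:
  mile 9 (N3, w=10) → cum 10
  mile 27 (N5, w=275) → cum 285
  mile 30 (N1, w=175) → cum 460  ≥ 344 → median here
  mile 57 (N4, w=3) → cum 463
  mile 73 (N2, w=225) → cum 688
Optimal location: mile 30.

x = 30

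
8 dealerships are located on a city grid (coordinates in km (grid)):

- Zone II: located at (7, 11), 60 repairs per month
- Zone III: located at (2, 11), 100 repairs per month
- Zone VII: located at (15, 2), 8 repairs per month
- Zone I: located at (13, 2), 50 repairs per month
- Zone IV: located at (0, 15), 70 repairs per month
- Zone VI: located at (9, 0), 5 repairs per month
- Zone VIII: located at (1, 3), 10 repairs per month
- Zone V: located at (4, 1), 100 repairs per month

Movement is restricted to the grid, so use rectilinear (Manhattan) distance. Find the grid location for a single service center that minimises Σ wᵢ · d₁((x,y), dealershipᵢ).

(4, 11)

Manhattan distance separates: Σwᵢ(|x−xᵢ|+|y−yᵢ|) = Σwᵢ|x−xᵢ| + Σwᵢ|y−yᵢ|, so x and y are optimised independently as 1-D weighted medians.
Total weight W = 403; half = 201.5.
x-coordinate, sorted with cumulative weight:
  x=0 (Zone IV, w=70) cum 70
  x=1 (Zone VIII, w=10) cum 80
  x=2 (Zone III, w=100) cum 180
  x=4 (Zone V, w=100) cum 280  ← median
  x=7 (Zone II, w=60) cum 340
  x=9 (Zone VI, w=5) cum 345
  x=13 (Zone I, w=50) cum 395
  x=15 (Zone VII, w=8) cum 403
⇒ x* = 4
y-coordinate, sorted with cumulative weight:
  y=0 (Zone VI, w=5) cum 5
  y=1 (Zone V, w=100) cum 105
  y=2 (Zone VII, w=8) cum 113
  y=2 (Zone I, w=50) cum 163
  y=3 (Zone VIII, w=10) cum 173
  y=11 (Zone II, w=60) cum 233  ← median
  y=11 (Zone III, w=100) cum 333
  y=15 (Zone IV, w=70) cum 403
⇒ y* = 11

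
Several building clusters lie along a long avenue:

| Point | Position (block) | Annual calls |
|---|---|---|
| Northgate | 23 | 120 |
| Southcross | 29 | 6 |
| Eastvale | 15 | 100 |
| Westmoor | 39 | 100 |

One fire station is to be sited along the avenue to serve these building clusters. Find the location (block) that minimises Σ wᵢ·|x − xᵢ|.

For a sum of weighted absolute distances on a line, the optimum is the weighted median (not the mean). Total weight W = 326; half-weight = 163.
Sort by position and accumulate weight:
  block 15 (Eastvale, w=100) → cum 100
  block 23 (Northgate, w=120) → cum 220  ≥ 163 → median here
  block 29 (Southcross, w=6) → cum 226
  block 39 (Westmoor, w=100) → cum 326
Optimal location: block 23.

x = 23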